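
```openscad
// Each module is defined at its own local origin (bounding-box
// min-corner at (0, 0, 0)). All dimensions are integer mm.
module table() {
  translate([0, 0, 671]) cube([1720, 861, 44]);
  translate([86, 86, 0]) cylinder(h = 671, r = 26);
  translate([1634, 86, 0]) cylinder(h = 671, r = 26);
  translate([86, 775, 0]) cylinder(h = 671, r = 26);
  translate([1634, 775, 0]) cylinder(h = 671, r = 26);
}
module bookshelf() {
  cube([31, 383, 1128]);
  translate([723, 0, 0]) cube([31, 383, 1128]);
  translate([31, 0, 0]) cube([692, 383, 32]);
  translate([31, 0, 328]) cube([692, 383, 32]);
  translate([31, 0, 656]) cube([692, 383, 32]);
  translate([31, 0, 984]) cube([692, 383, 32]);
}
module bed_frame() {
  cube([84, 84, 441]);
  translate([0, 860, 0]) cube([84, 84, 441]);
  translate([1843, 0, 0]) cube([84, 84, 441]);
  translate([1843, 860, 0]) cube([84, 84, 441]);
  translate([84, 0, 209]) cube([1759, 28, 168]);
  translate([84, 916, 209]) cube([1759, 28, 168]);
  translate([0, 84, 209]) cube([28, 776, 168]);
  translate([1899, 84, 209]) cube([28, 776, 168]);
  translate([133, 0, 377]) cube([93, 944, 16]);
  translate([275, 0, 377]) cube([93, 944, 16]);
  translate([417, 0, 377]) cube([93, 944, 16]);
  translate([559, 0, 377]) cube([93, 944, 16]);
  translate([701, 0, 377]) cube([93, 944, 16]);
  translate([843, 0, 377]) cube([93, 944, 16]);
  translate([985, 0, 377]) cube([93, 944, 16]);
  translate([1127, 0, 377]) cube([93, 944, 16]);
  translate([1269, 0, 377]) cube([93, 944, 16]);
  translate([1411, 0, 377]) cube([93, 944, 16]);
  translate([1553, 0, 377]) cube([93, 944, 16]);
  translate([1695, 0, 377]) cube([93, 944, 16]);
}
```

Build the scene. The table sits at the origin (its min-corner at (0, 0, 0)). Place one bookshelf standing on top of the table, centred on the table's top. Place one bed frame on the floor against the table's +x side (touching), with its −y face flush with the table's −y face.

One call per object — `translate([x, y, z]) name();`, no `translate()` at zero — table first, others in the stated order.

table();
translate([483, 239, 715]) bookshelf();
translate([1720, 0, 0]) bed_frame();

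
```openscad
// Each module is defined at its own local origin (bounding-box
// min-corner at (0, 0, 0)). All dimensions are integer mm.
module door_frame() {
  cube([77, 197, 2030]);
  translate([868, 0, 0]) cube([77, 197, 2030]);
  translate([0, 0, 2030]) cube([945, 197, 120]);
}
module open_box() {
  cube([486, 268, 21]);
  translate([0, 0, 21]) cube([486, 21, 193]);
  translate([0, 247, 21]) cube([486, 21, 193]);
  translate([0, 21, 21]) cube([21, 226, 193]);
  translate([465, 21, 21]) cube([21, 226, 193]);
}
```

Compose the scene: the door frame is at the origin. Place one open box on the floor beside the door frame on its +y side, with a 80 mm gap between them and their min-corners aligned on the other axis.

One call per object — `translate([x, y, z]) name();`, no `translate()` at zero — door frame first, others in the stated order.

door_frame();
translate([0, 277, 0]) open_box();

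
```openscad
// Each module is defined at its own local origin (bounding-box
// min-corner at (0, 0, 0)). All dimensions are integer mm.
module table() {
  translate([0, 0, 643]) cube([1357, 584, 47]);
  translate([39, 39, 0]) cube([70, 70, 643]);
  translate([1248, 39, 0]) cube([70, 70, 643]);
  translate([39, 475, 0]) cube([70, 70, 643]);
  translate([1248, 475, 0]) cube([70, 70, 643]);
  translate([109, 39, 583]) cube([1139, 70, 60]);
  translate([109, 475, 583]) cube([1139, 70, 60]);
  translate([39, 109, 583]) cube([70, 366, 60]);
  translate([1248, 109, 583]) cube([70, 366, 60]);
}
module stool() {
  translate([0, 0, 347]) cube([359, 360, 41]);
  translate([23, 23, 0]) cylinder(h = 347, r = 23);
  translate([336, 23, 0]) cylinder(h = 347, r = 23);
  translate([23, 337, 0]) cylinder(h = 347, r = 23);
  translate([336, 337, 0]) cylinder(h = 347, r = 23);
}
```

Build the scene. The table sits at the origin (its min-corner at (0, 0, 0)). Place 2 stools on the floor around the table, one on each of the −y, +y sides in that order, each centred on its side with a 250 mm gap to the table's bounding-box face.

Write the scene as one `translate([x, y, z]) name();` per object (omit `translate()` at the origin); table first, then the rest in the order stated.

table();
translate([499, -610, 0]) stool();
translate([499, 834, 0]) stool();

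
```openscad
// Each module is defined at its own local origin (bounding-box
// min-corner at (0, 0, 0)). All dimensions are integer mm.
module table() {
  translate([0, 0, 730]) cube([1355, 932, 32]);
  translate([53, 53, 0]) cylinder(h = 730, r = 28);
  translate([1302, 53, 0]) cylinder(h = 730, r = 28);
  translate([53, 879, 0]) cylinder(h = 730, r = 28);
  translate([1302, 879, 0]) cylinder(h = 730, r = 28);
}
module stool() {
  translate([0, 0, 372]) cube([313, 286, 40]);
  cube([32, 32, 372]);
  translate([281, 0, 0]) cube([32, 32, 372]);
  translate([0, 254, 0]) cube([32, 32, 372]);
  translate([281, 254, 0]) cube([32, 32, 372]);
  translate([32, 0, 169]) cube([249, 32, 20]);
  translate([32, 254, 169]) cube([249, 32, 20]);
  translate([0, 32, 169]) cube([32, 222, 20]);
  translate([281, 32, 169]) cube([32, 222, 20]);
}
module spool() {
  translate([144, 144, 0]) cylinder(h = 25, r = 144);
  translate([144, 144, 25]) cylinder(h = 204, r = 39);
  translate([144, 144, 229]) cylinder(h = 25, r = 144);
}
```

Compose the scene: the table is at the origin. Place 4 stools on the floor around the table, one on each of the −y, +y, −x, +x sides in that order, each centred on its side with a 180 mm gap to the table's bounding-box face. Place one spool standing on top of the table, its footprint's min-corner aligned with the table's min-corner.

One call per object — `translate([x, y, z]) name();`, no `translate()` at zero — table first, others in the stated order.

table();
translate([521, -466, 0]) stool();
translate([521, 1112, 0]) stool();
translate([-493, 323, 0]) stool();
translate([1535, 323, 0]) stool();
translate([0, 0, 762]) spool();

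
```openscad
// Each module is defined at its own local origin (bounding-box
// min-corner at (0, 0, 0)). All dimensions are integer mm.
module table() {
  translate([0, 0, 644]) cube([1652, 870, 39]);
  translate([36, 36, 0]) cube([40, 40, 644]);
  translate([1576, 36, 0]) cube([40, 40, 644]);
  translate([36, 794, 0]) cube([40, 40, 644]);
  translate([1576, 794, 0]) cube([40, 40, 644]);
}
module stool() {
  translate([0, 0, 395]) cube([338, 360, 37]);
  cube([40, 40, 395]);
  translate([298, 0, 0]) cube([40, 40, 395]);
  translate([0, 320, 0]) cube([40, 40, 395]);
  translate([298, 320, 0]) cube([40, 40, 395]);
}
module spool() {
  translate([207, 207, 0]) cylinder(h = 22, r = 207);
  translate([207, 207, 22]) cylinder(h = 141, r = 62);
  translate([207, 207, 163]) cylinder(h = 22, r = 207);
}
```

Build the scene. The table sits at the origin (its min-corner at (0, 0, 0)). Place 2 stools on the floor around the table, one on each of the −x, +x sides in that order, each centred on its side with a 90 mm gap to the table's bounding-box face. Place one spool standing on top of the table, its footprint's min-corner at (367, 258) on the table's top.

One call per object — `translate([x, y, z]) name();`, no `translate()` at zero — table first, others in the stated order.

table();
translate([-428, 255, 0]) stool();
translate([1742, 255, 0]) stool();
translate([367, 258, 683]) spool();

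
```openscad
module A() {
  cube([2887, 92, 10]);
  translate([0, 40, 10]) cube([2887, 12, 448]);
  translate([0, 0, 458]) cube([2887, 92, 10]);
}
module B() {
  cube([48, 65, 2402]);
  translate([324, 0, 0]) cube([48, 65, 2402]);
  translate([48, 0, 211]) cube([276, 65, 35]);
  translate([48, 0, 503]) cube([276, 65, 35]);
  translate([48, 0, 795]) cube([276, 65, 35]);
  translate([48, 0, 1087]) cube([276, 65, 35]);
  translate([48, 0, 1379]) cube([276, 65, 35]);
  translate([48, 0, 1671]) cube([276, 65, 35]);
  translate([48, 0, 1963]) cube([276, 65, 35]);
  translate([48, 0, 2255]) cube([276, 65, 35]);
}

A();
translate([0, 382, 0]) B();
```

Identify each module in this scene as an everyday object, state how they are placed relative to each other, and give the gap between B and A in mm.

The ladder's nearest face is 290 mm from the I-beam's +y face.

A is an I-beam. B is a ladder. The ladder is on the floor beside the I-beam on its +y side. The gap between the ladder and the I-beam is 290 mm.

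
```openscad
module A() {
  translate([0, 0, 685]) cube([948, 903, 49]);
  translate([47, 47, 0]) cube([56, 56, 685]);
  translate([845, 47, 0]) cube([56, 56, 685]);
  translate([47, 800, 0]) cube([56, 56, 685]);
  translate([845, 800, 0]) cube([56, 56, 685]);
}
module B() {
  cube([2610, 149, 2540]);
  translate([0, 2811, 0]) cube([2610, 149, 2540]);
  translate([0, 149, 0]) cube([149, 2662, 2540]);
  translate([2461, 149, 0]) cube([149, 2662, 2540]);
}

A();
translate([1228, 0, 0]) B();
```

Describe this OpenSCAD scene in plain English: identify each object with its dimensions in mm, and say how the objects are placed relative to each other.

A is a rectangular dining table. The top is 948×903×49 mm with its upper surface at z = 734 mm. It stands on four 56×56 mm square legs, each inset 47 mm from the nearest pair of top edges, running from the floor to the underside of the top.

B is a box-shaped house frame (walls only): outside footprint 2610×2960 mm, wall height 2540 mm, wall thickness 149 mm. The two y-facing walls run the full x-width; the two x-facing walls fit between the inner faces of the y-facing walls.

The house frame is on the floor beside the table on its +x side.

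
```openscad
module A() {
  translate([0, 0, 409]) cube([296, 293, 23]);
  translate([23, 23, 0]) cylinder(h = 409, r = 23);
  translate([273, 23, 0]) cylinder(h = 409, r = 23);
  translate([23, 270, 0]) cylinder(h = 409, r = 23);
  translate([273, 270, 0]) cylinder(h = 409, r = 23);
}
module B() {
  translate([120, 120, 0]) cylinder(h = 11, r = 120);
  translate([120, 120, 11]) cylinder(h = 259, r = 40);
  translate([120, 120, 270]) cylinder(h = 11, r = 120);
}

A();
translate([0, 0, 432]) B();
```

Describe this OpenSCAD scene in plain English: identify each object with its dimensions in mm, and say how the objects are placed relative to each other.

A is a four-legged stool. The seat is 296×293 mm, 23 mm thick, top at z = 432 mm. It stands on four round legs, each 46 mm in diameter, from z = 0 to the seat underside, each leg's axis is inset half a diameter from the nearest pair of seat edges (so the leg's bounding box is flush with the corner).

B is a spool: two coaxial disc flanges of radius 120 mm and thickness 11 mm, joined by a core cylinder of radius 40 mm and height 259 mm. The lower flange rests on z = 0 and the three cylinders share a vertical axis.

The spool is on top of the stool.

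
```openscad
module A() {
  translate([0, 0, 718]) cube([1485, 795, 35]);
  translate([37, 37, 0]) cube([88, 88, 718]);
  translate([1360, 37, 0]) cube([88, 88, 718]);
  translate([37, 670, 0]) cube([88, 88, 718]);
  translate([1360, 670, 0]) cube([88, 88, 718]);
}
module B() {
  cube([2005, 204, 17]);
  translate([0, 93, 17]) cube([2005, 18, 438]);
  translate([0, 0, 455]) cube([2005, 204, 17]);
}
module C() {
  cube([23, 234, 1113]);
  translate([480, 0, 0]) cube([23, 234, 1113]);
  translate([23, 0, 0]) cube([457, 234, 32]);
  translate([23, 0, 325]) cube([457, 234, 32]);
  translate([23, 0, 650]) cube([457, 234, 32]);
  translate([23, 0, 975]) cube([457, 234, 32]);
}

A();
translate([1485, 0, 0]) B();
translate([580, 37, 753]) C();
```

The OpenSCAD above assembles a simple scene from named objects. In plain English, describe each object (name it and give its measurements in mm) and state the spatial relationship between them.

A is a rectangular dining table. The top is 1485×795×35 mm with its upper surface at z = 753 mm. It stands on four 88×88 mm square legs, each inset 37 mm from the nearest pair of top edges, running from the floor to the underside of the top.

B is an I-beam lying along x, 2005 mm long. Overall section height 472 mm. Two flanges 204 mm wide (y) and 17 mm thick, one on the floor and one at the top; a web 18 mm thick runs between them, centred on the flange width.

C is a bookshelf 503 mm wide overall, 234 mm deep and 1113 mm tall. The two sides are 23 mm thick vertical panels. 4 horizontal shelves of 32 mm thickness span between the inner faces of the sides; the lowest shelf sits on the floor and shelves are stacked with a clear vertical gap of 293 mm between each pair.

The I-beam is against the table's +x side, with their −y faces flush. The bookshelf is on top of the table.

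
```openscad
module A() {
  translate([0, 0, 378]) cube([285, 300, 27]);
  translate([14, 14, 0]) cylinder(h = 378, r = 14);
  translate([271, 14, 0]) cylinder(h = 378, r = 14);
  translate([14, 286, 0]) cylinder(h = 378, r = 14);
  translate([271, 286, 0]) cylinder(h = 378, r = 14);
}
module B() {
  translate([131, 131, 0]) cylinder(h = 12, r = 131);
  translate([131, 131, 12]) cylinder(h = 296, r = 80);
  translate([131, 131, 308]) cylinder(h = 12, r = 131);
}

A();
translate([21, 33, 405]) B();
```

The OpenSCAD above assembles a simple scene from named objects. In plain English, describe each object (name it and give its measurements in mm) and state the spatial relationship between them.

A is a four-legged stool. The seat is a 285×300×27 mm slab whose top surface is at z = 405 mm; four round legs, each 28 mm in diameter, run from the floor (z = 0) to the underside of the seat, each leg's axis is inset half a diameter from the nearest pair of seat edges (so the leg's bounding box is flush with the corner).

B is a spool: two coaxial disc flanges of radius 131 mm and thickness 12 mm, joined by a core cylinder of radius 80 mm and height 296 mm. The lower flange rests on z = 0 and the three cylinders share a vertical axis.

The spool is on top of the stool.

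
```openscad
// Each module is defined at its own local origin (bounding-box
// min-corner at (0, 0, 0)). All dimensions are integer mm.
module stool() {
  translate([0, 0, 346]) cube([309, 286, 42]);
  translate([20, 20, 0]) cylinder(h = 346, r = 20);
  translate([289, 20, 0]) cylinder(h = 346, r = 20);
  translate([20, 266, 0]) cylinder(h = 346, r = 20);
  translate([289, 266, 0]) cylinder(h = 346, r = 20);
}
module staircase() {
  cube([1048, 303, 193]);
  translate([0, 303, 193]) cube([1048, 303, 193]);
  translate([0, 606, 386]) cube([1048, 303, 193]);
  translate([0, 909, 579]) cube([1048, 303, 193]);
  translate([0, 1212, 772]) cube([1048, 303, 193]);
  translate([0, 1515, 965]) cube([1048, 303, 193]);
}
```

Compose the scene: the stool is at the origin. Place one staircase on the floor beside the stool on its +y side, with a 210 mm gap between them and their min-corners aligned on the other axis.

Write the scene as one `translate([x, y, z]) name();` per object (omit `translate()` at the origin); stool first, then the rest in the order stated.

stool();
translate([0, 496, 0]) staircase();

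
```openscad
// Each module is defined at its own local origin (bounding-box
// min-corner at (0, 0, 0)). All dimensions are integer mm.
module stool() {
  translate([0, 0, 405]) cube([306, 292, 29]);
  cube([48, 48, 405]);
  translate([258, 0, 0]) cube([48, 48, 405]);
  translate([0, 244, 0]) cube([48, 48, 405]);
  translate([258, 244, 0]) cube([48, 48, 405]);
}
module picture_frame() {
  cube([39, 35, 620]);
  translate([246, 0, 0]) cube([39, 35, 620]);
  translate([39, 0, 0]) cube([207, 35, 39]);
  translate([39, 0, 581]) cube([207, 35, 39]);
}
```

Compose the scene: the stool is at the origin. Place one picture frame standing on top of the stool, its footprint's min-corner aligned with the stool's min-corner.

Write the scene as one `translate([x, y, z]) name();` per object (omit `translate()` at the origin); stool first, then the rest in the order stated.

stool();
translate([0, 0, 434]) picture_frame();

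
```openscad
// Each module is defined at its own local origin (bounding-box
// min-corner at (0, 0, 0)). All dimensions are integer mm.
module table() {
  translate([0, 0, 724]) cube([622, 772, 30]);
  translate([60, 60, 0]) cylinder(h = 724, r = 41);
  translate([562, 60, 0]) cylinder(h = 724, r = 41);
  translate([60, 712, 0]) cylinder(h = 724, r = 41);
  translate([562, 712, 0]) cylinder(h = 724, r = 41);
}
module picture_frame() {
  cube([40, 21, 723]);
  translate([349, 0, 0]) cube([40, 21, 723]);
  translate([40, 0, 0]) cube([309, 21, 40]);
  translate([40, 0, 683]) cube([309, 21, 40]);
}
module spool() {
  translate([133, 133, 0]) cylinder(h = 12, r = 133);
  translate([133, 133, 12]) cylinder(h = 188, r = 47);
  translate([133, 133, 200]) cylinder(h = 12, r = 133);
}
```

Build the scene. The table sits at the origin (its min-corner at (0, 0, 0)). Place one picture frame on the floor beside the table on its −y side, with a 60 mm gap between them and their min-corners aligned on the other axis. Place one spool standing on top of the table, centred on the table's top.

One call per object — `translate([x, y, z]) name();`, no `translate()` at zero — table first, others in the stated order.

table();
translate([0, -81, 0]) picture_frame();
translate([178, 253, 754]) spool();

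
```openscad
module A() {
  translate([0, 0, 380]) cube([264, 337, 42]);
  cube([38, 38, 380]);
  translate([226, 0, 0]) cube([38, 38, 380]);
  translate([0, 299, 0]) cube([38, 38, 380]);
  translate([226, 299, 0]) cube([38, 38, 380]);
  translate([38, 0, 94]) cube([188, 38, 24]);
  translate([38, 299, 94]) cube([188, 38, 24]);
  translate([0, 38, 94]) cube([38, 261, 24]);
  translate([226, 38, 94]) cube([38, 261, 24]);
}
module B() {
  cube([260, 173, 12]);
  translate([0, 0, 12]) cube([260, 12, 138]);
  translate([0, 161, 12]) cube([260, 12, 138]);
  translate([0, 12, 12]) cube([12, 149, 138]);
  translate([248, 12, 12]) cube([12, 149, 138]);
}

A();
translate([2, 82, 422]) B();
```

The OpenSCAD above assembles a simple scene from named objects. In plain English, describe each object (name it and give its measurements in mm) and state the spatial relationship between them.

A is a four-legged stool. The seat is a 264×337×42 mm slab whose top surface is at z = 422 mm; four square legs, each 38×38 mm in cross-section, run from the floor (z = 0) to the underside of the seat, each flush with a corner of the seat. Four stretchers, 38 mm wide and 24 mm tall, connect adjacent legs with their undersides at z = 94 mm, each running between the inner faces of the legs it joins and aligned with the legs' outer faces on the other axis.

B is an open storage box with external size 260×173×150 mm and wall thickness 12 mm (the base is also 12 mm thick). The base covers the whole footprint; the four walls stand on the base, with the y-facing walls full-width and the x-facing walls fitting between their inner faces.

The open box is on top of the stool, centred.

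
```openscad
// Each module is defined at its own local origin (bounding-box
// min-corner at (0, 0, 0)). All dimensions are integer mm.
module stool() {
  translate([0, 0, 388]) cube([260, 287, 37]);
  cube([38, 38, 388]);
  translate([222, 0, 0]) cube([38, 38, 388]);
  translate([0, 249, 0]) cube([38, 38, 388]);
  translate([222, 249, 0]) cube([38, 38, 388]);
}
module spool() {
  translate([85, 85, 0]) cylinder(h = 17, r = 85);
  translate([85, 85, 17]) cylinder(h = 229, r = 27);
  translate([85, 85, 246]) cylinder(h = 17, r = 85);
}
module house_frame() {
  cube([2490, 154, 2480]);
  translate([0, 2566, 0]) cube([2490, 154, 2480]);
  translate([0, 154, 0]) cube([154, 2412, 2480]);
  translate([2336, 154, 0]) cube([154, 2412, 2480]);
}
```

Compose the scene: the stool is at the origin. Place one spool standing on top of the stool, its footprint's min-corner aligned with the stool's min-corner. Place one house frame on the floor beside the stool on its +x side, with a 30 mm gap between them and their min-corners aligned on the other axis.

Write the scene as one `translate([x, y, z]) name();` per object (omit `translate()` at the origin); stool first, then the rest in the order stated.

stool();
translate([0, 0, 425]) spool();
translate([290, 0, 0]) house_frame();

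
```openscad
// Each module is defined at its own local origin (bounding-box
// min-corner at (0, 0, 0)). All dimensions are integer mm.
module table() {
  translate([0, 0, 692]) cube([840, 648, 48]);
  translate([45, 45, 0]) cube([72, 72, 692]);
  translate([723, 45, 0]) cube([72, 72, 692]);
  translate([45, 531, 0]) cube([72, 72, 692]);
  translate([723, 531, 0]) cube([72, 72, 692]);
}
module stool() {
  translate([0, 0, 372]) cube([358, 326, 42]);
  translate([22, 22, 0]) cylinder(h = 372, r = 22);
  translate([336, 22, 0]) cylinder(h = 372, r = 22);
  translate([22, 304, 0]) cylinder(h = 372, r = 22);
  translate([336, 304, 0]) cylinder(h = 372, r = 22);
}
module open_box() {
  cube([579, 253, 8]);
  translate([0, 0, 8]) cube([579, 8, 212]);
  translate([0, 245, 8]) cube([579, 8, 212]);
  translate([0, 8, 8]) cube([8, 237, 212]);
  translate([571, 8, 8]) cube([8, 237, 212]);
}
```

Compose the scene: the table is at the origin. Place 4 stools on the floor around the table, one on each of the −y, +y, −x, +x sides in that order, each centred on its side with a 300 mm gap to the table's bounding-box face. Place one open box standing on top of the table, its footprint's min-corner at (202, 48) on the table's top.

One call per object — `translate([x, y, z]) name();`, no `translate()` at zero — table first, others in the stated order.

table();
translate([241, -626, 0]) stool();
translate([241, 948, 0]) stool();
translate([-658, 161, 0]) stool();
translate([1140, 161, 0]) stool();
translate([202, 48, 740]) open_box();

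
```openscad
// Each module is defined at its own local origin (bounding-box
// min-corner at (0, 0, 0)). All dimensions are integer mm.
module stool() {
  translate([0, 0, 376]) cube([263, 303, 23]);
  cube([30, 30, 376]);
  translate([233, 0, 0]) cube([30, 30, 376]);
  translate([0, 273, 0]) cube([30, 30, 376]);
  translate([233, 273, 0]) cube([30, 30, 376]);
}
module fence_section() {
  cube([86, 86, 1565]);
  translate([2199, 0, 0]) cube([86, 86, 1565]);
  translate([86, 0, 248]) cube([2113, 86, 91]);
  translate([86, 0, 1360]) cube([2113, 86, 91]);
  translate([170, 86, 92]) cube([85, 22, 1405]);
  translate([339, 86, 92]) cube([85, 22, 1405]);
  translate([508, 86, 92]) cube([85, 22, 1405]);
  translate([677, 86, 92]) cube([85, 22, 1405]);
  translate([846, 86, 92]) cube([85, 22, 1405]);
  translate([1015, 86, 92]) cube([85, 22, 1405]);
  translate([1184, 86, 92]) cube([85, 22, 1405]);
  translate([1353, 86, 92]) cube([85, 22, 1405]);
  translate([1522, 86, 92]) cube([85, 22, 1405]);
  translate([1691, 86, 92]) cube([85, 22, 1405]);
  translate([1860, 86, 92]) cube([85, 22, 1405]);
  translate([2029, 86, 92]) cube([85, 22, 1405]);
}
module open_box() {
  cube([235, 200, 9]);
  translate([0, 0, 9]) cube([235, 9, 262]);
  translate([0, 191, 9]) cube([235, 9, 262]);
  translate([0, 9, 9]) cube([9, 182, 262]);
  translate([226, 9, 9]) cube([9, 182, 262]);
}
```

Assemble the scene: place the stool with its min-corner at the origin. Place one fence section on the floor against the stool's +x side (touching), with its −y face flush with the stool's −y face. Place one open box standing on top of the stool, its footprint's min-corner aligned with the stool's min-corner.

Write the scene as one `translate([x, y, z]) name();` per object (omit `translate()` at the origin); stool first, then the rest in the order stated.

stool();
translate([263, 0, 0]) fence_section();
translate([0, 0, 399]) open_box();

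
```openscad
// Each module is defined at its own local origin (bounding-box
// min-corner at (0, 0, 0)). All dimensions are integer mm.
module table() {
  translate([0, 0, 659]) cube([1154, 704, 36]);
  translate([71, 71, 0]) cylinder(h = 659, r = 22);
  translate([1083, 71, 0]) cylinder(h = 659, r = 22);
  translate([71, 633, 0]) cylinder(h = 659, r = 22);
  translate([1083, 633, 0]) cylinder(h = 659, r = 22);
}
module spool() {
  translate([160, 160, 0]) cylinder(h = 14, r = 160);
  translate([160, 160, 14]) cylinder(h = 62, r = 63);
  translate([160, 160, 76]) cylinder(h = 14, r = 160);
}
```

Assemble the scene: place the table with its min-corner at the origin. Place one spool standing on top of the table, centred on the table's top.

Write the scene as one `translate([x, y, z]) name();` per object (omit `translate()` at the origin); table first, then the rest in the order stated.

table();
translate([417, 192, 695]) spool();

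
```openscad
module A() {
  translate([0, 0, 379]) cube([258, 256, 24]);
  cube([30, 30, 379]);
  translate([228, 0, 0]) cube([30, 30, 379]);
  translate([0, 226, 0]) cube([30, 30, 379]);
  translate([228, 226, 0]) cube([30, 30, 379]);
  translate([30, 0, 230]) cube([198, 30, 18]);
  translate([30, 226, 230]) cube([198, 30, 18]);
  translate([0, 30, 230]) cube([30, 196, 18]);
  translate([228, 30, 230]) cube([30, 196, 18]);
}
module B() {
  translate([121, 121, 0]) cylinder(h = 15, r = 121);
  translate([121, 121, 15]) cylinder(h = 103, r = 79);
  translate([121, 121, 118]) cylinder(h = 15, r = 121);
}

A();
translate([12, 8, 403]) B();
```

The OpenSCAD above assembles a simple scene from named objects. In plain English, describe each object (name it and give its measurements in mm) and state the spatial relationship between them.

A is a simple wooden stool: a rectangular seat 258 mm (x) by 256 mm (y), 24 mm thick, top face at z = 403 mm, on four square legs, each 30×30 mm in cross-section. The legs rest on z = 0, each flush with a corner of the seat. Four stretchers, 30 mm wide and 18 mm tall, connect adjacent legs with their undersides at z = 230 mm, each running between the inner faces of the legs it joins and aligned with the legs' outer faces on the other axis.

B is a spool: two coaxial disc flanges of radius 121 mm and thickness 15 mm, joined by a core cylinder of radius 79 mm and height 103 mm. The lower flange rests on z = 0 and the three cylinders share a vertical axis.

The spool is on top of the stool.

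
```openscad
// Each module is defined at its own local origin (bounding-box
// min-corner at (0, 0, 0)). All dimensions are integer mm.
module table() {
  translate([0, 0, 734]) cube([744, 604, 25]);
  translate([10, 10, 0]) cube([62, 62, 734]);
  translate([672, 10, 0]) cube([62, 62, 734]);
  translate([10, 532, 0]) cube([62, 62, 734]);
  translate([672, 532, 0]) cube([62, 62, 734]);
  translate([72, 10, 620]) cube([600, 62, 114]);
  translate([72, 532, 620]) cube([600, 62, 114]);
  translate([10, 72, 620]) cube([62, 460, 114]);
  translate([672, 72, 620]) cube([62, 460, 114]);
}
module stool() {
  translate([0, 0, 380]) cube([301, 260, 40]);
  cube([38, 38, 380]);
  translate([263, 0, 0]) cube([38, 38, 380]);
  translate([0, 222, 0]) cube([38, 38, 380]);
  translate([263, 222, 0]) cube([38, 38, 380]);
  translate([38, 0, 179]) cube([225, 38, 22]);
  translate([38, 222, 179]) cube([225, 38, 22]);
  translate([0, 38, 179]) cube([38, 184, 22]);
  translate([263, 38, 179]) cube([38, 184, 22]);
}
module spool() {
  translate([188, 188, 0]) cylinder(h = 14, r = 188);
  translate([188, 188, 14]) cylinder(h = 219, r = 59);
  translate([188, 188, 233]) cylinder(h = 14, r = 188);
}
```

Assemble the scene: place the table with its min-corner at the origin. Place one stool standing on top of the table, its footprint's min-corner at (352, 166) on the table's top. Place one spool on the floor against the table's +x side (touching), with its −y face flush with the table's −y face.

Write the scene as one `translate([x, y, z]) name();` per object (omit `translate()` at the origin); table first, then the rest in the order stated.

table();
translate([352, 166, 759]) stool();
translate([744, 0, 0]) spool();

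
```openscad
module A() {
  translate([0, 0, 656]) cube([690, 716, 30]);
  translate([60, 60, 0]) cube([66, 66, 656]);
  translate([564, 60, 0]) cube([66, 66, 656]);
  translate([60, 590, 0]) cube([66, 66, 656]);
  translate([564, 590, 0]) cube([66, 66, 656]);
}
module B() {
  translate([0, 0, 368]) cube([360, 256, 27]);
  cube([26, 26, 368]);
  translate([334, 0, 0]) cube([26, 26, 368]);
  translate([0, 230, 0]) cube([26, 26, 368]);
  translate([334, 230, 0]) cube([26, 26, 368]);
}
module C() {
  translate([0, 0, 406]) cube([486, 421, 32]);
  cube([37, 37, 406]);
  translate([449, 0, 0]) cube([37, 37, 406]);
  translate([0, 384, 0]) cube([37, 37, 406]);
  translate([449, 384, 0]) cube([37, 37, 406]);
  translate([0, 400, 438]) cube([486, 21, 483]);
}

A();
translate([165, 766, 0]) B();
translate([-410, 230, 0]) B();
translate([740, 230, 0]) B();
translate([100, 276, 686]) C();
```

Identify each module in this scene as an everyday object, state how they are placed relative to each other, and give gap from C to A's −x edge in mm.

A is a table. B is a stool. C is a chair. Three stools sit around the table at the +y, −x, +x sides. The chair is on top of the table. The gap from the chair to the table's −x edge is 100 mm.

The chair's min-x is at 100; the table's min-x is 0; gap = 100 mm.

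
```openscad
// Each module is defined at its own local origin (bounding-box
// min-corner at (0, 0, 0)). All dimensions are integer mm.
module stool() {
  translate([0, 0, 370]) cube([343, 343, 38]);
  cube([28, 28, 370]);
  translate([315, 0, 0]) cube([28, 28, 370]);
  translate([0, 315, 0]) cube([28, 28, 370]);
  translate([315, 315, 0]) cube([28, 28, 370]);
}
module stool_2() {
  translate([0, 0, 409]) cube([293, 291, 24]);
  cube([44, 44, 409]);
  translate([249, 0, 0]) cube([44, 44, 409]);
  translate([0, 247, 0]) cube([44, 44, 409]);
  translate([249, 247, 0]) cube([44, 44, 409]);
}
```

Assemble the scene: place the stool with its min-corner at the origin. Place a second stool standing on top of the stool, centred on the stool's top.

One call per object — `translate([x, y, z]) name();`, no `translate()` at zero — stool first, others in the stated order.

stool();
translate([25, 26, 408]) stool_2();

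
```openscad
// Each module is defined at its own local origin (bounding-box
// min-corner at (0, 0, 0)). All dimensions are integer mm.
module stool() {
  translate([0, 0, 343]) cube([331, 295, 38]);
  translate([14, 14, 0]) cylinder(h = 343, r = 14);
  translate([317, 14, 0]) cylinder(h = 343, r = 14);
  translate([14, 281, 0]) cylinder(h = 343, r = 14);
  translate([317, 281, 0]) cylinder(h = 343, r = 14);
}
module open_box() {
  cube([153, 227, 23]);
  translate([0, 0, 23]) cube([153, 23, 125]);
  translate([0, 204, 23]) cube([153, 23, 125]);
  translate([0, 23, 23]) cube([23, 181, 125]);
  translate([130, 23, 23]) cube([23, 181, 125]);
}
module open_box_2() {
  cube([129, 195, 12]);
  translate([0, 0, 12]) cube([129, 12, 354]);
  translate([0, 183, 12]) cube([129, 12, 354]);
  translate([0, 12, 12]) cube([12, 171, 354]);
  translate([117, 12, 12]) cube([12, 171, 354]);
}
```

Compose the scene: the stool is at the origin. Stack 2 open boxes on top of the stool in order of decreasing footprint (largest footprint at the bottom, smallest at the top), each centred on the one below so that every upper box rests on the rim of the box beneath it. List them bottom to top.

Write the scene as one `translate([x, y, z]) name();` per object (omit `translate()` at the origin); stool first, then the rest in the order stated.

stool();
translate([89, 34, 381]) open_box();
translate([101, 50, 529]) open_box_2();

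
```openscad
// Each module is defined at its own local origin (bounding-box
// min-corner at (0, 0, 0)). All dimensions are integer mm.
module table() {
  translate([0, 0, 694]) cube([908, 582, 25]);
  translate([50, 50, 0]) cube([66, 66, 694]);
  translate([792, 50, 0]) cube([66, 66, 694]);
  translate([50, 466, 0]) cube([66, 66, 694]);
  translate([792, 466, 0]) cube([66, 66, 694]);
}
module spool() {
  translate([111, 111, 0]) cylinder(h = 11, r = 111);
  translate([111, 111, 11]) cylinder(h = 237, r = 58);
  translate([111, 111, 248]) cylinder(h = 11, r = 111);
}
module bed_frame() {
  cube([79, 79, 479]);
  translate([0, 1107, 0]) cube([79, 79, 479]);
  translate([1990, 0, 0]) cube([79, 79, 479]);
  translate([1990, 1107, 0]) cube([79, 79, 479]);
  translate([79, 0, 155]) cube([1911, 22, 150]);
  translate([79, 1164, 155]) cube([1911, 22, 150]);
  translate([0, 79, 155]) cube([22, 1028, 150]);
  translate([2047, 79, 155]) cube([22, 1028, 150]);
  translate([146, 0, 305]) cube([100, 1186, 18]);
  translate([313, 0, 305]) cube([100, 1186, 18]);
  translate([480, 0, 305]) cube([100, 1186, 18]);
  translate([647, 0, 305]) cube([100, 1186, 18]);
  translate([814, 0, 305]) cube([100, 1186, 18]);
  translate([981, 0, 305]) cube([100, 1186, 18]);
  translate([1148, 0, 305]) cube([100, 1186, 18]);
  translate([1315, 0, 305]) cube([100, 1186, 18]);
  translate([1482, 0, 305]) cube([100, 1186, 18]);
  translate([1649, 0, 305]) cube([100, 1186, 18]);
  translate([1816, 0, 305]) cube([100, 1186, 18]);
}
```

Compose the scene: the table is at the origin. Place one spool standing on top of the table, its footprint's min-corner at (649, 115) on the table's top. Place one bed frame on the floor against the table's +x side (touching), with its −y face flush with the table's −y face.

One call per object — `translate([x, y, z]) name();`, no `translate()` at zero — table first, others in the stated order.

table();
translate([649, 115, 719]) spool();
translate([908, 0, 0]) bed_frame();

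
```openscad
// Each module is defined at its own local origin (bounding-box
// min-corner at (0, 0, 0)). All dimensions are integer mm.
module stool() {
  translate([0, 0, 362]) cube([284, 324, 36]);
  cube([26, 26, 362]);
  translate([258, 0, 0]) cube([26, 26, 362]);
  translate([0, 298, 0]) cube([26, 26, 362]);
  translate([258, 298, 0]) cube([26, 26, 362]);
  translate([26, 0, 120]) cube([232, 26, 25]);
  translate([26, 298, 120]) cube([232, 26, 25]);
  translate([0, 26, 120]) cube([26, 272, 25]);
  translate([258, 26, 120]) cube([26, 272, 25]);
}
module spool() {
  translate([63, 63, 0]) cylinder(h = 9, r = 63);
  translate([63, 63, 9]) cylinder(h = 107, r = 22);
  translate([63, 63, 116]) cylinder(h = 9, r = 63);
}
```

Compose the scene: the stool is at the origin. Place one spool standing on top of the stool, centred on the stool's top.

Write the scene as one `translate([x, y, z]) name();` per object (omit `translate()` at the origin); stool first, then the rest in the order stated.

stool();
translate([79, 99, 398]) spool();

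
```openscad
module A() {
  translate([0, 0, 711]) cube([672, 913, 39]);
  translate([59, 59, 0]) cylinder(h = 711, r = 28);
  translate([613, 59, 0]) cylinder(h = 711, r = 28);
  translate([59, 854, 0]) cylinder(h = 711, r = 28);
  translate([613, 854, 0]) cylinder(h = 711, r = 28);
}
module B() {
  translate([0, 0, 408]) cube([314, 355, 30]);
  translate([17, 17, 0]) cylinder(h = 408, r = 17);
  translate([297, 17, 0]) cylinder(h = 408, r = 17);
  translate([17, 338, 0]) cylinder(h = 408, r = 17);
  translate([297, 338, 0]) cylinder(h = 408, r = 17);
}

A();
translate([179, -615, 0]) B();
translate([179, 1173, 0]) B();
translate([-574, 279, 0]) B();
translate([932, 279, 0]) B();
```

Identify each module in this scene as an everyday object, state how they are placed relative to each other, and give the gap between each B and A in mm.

A is a table. B is a stool. Four stools sit around the table at the −y, +y, −x, +x sides. The gap between each stool and the table is 260 mm.

Each stool's nearest face is 260 mm from the table's bounding box.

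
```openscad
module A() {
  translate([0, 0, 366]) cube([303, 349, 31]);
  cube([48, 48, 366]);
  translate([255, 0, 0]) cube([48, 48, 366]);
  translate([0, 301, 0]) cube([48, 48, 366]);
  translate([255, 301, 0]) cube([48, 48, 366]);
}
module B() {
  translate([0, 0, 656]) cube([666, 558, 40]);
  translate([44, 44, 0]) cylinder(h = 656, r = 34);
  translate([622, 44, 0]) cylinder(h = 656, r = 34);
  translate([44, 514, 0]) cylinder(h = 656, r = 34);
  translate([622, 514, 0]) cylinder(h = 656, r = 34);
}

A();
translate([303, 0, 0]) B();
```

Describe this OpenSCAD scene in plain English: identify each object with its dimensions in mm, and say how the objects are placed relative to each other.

A is a four-legged stool. The seat is 303×349 mm, 31 mm thick, top at z = 397 mm. It stands on four square legs, each 48×48 mm in cross-section, from z = 0 to the seat underside, each flush with a corner of the seat.

B is a table with a 666×558 mm rectangular top, 40 mm thick, top surface at z = 696 mm, supported by four round legs of 68 mm diameter, each leg's bounding box inset 10 mm from the nearest pair of top edges, running from the floor.

The table is against the stool's +x side, with their −y faces flush.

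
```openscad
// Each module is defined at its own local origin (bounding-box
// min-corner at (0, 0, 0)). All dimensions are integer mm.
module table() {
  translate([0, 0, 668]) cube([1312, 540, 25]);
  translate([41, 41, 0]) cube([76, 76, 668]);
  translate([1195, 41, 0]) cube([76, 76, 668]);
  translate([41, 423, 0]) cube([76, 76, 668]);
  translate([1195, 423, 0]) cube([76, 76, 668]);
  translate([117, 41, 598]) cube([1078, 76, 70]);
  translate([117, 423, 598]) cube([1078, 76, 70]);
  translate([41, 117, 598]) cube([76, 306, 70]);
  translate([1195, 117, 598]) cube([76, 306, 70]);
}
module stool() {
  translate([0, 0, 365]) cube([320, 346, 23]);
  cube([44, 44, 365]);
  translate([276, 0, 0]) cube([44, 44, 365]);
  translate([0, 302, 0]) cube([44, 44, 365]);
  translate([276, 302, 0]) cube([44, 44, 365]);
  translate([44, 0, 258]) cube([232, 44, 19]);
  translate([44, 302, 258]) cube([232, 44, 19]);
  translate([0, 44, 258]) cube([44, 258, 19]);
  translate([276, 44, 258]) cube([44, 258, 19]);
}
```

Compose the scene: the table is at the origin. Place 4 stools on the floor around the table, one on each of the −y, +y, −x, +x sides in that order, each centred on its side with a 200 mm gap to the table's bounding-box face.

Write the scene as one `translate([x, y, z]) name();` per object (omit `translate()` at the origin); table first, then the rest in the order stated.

table();
translate([496, -546, 0]) stool();
translate([496, 740, 0]) stool();
translate([-520, 97, 0]) stool();
translate([1512, 97, 0]) stool();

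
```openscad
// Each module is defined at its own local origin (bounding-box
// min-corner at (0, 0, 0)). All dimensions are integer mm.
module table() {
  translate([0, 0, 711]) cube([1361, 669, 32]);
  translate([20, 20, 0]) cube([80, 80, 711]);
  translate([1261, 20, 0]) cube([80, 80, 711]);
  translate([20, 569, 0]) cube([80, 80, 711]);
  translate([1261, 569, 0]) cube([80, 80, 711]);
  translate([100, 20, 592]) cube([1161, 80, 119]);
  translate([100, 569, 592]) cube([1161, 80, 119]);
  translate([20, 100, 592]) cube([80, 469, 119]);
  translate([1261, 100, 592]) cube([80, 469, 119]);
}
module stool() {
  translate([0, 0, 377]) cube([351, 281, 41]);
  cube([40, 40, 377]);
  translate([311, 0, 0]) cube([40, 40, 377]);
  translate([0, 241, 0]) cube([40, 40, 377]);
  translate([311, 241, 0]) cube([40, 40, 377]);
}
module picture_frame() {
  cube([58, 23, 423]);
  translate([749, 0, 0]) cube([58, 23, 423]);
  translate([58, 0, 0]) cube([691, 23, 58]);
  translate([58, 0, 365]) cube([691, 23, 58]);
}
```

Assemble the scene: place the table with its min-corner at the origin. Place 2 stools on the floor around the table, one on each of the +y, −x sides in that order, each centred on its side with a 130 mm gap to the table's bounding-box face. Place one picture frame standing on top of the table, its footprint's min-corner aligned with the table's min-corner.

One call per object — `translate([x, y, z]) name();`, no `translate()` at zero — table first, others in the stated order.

table();
translate([505, 799, 0]) stool();
translate([-481, 194, 0]) stool();
translate([0, 0, 743]) picture_frame();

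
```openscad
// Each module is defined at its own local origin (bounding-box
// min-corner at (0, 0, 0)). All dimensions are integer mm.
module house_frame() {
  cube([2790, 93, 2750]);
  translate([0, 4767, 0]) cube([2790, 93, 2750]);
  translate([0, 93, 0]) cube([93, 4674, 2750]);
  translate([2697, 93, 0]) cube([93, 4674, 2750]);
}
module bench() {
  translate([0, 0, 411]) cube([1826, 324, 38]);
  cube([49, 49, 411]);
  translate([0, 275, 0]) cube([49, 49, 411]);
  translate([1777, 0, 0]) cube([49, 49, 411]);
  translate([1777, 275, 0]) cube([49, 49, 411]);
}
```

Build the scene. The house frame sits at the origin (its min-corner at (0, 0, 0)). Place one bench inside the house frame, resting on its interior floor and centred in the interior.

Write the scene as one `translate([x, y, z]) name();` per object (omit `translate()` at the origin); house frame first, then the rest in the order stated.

house_frame();
translate([482, 2268, 0]) bench();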